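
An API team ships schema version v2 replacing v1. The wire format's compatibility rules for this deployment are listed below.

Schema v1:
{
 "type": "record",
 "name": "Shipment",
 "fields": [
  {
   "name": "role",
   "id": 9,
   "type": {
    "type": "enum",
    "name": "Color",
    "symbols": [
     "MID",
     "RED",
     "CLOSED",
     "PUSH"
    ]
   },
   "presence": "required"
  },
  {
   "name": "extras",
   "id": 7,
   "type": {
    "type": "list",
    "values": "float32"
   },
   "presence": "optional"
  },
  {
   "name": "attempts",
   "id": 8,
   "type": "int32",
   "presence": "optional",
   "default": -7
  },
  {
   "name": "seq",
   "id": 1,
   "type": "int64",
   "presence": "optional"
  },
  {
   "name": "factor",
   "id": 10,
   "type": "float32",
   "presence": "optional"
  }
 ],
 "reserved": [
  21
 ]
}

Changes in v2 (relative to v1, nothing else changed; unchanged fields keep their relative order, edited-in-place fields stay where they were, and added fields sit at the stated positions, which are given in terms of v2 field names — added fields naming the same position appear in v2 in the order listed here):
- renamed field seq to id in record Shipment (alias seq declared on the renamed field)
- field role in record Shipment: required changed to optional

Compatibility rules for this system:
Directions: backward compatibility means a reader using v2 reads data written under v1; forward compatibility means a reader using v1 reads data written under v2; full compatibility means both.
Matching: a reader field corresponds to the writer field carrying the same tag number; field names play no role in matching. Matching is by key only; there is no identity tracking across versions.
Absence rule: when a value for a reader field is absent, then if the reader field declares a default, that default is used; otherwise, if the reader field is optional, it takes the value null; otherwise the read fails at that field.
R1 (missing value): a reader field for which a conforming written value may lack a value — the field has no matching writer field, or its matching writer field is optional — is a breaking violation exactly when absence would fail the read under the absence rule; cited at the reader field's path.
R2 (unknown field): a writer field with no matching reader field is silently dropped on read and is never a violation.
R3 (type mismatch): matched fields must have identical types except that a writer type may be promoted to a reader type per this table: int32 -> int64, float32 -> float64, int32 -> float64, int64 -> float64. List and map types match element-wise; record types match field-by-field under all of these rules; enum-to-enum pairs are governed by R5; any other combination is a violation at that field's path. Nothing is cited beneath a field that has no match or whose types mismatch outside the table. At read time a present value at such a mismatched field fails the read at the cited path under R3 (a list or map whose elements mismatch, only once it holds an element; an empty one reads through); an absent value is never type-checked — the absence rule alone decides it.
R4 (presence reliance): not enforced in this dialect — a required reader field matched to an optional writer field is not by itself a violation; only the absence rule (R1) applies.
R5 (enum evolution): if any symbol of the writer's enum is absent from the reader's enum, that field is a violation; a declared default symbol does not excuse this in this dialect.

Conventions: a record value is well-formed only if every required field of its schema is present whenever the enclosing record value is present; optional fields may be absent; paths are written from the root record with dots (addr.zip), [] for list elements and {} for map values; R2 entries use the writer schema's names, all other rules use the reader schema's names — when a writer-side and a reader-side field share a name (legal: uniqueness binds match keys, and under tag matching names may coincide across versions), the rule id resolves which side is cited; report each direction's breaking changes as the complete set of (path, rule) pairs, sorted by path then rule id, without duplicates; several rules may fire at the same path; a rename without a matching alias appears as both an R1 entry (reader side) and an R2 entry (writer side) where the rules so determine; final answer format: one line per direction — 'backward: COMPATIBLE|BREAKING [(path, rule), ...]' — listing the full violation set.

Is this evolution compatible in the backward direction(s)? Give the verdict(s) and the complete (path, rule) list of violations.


backward: COMPATIBLE []

each type pair in Shipment: writer, then reader
backward pass over Shipment, reader schema v2, writer schema v1:
  Color -> Color, writer required: role aligns to role
  list<float32> -> list<float32>, writer optional: extras aligns to extras
  int32 -> int32, writer optional: attempts aligns to attempts
  int64 -> int64, writer optional: id aligns to seq
  float32 -> float32, writer optional: factor aligns to factor
  nothing fires on Shipment: backward is COMPATIBLE
the other Shipment changes do not affect what is asked:
  renamed field seq to id in record Shipment (alias seq declared on the renamed field) -> inert for the asked Shipment verdict: nothing fires
  field role in record Shipment: required changed to optional -> its effect on Shipment is confined to the forward direction, not asked


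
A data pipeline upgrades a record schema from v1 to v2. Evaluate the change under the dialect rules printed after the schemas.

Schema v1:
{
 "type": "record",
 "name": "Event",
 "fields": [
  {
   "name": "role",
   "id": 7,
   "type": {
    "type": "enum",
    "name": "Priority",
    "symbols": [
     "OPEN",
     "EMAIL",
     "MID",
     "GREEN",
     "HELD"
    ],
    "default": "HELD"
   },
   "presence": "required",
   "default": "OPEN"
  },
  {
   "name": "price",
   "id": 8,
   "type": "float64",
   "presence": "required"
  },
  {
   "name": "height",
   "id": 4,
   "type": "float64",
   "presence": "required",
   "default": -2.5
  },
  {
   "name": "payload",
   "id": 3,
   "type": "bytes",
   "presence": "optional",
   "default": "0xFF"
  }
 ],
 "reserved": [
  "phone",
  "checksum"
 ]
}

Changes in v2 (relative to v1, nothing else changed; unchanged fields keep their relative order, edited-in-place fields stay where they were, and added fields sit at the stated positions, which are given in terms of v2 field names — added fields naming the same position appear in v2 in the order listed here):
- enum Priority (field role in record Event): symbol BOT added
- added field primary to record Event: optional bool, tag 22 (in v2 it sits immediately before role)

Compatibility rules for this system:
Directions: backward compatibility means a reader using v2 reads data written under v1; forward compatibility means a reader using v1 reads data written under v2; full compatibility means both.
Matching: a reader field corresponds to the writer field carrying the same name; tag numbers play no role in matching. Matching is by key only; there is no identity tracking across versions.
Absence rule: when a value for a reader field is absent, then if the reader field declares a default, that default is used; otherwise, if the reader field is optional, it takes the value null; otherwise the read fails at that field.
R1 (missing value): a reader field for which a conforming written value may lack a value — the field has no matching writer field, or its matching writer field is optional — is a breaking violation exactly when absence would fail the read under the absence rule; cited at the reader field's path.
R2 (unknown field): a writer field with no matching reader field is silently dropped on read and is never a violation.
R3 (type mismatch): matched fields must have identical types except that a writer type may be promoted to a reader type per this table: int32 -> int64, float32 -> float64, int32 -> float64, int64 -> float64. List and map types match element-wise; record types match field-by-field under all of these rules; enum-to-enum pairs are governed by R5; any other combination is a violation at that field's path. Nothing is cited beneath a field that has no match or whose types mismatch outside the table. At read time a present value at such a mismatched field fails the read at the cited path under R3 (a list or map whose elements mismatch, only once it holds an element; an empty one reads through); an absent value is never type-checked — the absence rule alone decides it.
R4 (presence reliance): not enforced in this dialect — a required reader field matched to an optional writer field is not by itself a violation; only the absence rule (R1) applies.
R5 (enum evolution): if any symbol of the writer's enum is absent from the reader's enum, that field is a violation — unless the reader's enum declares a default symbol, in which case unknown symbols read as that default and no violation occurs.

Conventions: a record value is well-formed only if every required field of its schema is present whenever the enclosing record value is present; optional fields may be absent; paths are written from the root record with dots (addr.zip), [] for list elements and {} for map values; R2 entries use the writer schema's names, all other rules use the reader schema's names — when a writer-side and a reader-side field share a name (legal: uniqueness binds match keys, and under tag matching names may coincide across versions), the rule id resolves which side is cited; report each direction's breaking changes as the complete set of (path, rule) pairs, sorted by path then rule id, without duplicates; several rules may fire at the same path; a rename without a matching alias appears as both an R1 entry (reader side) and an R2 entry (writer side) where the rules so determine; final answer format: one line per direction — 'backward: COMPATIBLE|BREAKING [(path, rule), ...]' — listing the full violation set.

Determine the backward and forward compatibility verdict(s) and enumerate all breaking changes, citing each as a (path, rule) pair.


backward: COMPATIBLE []; forward: COMPATIBLE []

in Event below, arrows point writer -> reader
checking backward for Event: reader v2 against writer v1:
  primary has no writer counterpart
  role <- role (Priority -> Priority, writer required)
  price <- price (float64 -> float64, writer required)
  height <- height (float64 -> float64, writer required)
  payload <- payload (bytes -> bytes, writer optional)
  => backward: COMPATIBLE
checking forward for Event: reader v1 against writer v2:
  role <- role (Priority -> Priority, writer required)
  price <- price (float64 -> float64, writer required)
  height <- height (float64 -> float64, writer required)
  payload <- payload (bytes -> bytes, writer optional)
  writer primary: unknown to reader
  => forward: COMPATIBLE


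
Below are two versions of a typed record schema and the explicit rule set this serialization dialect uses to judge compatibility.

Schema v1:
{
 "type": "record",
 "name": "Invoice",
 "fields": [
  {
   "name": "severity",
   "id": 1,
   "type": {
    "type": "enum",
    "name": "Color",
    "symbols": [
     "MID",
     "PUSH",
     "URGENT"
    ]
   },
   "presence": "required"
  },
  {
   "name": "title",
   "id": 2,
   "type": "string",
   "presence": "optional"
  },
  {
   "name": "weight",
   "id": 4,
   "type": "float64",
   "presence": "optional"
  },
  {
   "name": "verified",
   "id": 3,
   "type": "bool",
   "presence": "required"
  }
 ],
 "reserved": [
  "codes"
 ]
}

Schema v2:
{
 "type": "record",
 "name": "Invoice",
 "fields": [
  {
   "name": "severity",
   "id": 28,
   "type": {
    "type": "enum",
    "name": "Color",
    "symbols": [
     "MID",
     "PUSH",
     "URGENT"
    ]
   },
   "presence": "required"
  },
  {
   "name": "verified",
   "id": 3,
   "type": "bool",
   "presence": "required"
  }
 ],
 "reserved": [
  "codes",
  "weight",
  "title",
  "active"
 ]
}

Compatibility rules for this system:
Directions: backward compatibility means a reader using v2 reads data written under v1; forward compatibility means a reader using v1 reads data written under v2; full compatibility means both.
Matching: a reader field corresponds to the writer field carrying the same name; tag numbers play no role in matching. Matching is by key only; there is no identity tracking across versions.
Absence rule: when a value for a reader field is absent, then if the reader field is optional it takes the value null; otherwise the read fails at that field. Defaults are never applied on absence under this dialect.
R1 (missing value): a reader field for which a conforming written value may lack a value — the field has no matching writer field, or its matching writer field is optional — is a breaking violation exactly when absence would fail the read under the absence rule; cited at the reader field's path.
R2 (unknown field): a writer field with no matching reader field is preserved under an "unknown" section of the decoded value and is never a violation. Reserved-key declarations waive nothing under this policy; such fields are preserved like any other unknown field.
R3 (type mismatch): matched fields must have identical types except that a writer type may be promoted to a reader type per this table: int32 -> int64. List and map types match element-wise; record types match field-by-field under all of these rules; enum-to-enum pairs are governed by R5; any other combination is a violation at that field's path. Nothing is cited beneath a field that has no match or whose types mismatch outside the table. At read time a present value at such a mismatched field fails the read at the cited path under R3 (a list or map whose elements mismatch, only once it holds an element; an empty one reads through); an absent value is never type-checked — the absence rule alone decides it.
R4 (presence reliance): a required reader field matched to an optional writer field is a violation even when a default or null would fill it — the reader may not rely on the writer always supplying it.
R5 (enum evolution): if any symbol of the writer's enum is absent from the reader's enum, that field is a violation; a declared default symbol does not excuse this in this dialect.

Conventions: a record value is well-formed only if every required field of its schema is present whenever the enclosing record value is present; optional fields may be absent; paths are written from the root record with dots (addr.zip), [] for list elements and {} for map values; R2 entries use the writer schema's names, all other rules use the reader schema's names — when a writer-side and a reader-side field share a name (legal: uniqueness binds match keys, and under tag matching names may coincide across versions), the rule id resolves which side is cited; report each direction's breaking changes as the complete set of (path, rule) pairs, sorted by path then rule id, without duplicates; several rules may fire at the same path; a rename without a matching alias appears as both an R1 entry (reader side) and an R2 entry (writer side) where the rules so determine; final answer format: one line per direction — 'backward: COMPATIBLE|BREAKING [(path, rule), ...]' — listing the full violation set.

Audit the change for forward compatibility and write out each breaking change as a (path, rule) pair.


arrows below run writer -> reader for Invoice
forward pass over Invoice, reader schema v1, writer schema v2:
  severity: paired with writer severity (Color -> Color; writer required)
  title: no writer match
  weight: no writer match
  verified: paired with writer verified (bool -> bool; writer required)
  => forward verdict for Invoice: COMPATIBLE, no violations
the other Invoice changes do not affect what is asked:
  field severity in record Invoice: tag 1 changed to 28 -> inert for the asked Invoice verdict: nothing fires
  removed field weight from record Invoice (its key "weight" joins the reserved list) -> inert for the asked Invoice verdict: nothing fires
  removed field title from record Invoice (its key "title" joins the reserved list) -> inert for the asked Invoice verdict: nothing fires

forward: COMPATIBLE []


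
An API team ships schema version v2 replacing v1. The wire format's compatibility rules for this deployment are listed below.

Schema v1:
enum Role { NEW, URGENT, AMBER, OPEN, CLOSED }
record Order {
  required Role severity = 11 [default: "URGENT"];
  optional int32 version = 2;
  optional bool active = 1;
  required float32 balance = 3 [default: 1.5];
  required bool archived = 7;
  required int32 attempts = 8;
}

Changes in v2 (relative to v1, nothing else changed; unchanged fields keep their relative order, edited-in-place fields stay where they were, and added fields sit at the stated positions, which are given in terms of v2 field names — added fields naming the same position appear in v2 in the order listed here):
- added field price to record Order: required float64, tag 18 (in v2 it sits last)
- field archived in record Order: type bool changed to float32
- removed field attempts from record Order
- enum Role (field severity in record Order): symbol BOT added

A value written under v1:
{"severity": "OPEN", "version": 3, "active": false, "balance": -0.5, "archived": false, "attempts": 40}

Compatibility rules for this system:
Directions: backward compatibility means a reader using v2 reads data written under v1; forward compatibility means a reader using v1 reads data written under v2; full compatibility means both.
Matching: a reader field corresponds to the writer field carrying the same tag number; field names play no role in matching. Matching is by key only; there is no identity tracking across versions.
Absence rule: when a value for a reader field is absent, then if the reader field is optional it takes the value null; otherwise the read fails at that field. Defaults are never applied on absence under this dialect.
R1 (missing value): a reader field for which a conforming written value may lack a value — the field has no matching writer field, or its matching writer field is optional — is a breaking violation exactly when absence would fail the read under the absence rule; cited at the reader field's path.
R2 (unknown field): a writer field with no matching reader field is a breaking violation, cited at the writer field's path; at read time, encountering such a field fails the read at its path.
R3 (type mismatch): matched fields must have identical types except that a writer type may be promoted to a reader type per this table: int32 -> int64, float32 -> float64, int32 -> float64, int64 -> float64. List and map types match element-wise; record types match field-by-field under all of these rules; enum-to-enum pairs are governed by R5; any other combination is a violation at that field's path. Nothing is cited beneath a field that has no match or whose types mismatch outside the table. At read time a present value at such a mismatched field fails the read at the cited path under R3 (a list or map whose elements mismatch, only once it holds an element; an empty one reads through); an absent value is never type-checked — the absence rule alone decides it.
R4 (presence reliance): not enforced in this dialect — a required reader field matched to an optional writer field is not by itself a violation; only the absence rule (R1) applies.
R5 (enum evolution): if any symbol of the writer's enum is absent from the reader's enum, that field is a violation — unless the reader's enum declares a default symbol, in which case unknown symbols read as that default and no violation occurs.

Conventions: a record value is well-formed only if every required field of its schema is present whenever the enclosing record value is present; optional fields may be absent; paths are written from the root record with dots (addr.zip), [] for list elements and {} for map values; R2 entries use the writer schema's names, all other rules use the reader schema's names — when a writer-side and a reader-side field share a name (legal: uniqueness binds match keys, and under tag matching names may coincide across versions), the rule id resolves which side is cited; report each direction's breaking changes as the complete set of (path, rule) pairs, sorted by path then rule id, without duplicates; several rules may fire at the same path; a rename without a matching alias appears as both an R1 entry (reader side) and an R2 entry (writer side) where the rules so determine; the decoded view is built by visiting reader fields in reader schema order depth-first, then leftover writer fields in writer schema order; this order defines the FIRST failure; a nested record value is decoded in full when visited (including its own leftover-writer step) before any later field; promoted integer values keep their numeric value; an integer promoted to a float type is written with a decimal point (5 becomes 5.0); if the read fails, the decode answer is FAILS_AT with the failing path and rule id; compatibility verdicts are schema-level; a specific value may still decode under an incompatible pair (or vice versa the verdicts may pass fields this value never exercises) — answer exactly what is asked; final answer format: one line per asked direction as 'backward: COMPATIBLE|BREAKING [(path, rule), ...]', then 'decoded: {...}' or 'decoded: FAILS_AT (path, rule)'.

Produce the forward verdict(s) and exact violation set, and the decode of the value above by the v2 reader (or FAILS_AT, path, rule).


the writer's type comes first in each Order pair
forward for Order (reader v1, writer v2):
  severity: Role -> Role, writer required; from severity
  version: int32 -> int32, writer optional; from version
  active: bool -> bool, writer optional; from active
  balance: float32 -> float32, writer required; from balance
  archived: float32 -> bool, writer required; from archived
  attempts: no writer match
  writer price: unknown to reader
  rule R3 violated at archived
  rule R1 violated at attempts
  rule R2 violated at price
  rule R5 violated at severity
  => 4 violation(s): forward is BREAKING for Order
decode (reader v2):
  severity := "OPEN"
  version := 3
  active := false
  balance := -0.5
  read fails at archived under R3
  => FAILS_AT (archived, R3)

forward: BREAKING [(archived, R3), (attempts, R1), (price, R2), (severity, R5)]; decoded: FAILS_AT (archived, R3)


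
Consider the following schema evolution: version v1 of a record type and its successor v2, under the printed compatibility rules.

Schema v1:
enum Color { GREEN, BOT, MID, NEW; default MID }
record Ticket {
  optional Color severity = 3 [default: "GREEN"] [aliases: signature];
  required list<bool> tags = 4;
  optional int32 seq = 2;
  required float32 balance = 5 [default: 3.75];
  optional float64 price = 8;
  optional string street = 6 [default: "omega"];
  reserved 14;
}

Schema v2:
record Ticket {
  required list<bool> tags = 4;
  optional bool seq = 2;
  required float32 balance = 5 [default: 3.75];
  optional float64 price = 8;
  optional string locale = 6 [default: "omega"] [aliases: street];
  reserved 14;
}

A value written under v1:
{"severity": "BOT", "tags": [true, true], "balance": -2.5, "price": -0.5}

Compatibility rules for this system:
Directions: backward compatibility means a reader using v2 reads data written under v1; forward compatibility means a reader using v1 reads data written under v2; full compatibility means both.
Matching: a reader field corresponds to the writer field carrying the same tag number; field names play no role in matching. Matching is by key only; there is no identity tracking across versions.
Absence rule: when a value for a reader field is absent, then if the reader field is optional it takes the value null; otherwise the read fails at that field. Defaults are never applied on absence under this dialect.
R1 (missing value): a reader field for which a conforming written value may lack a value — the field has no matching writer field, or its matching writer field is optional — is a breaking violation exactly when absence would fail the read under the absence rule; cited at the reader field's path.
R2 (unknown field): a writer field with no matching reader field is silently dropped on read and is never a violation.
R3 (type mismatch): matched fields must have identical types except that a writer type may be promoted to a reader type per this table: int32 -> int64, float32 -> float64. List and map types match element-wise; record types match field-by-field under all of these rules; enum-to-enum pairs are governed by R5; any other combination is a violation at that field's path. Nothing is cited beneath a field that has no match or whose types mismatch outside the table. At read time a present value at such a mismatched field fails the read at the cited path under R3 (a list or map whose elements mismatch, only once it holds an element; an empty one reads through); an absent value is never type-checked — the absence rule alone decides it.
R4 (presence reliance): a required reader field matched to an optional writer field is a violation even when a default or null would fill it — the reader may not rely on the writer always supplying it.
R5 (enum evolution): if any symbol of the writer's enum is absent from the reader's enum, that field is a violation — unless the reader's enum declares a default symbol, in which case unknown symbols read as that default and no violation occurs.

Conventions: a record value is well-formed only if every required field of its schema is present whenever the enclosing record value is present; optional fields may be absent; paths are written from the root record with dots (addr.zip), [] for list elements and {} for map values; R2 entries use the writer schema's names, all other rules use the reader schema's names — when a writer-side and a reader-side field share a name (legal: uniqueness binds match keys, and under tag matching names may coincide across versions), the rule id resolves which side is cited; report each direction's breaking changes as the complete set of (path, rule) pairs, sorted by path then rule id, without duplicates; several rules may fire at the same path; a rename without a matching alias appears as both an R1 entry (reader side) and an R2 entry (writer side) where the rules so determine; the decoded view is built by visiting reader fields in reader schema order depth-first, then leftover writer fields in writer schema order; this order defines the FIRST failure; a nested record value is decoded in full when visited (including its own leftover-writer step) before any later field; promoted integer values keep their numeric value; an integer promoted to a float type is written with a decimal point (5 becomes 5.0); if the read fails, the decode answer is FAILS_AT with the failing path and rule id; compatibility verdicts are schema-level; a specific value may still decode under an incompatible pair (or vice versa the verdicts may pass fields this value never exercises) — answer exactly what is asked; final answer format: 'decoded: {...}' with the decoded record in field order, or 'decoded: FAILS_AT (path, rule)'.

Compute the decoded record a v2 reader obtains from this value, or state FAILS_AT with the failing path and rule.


in Ticket below, arrows point writer -> reader
decoding the Ticket value with the v2 reader:
  tags := [true, true]
  seq := null (not supplied -> null)
  balance := -2.5
  price := -0.5
  locale := null (not supplied -> null)
  writer severity: unmatched, discarded
  => decoded: {"tags": [true, true], "seq": null, "balance": -2.5, "price": -0.5, "locale": null}
ruling out the remaining Ticket differences:
  field seq in record Ticket: type int32 changed to bool -> a verdict-level change on Ticket — the shown value reads the same

decoded: {"tags": [true, true], "seq": null, "balance": -2.5, "price": -0.5, "locale": null}


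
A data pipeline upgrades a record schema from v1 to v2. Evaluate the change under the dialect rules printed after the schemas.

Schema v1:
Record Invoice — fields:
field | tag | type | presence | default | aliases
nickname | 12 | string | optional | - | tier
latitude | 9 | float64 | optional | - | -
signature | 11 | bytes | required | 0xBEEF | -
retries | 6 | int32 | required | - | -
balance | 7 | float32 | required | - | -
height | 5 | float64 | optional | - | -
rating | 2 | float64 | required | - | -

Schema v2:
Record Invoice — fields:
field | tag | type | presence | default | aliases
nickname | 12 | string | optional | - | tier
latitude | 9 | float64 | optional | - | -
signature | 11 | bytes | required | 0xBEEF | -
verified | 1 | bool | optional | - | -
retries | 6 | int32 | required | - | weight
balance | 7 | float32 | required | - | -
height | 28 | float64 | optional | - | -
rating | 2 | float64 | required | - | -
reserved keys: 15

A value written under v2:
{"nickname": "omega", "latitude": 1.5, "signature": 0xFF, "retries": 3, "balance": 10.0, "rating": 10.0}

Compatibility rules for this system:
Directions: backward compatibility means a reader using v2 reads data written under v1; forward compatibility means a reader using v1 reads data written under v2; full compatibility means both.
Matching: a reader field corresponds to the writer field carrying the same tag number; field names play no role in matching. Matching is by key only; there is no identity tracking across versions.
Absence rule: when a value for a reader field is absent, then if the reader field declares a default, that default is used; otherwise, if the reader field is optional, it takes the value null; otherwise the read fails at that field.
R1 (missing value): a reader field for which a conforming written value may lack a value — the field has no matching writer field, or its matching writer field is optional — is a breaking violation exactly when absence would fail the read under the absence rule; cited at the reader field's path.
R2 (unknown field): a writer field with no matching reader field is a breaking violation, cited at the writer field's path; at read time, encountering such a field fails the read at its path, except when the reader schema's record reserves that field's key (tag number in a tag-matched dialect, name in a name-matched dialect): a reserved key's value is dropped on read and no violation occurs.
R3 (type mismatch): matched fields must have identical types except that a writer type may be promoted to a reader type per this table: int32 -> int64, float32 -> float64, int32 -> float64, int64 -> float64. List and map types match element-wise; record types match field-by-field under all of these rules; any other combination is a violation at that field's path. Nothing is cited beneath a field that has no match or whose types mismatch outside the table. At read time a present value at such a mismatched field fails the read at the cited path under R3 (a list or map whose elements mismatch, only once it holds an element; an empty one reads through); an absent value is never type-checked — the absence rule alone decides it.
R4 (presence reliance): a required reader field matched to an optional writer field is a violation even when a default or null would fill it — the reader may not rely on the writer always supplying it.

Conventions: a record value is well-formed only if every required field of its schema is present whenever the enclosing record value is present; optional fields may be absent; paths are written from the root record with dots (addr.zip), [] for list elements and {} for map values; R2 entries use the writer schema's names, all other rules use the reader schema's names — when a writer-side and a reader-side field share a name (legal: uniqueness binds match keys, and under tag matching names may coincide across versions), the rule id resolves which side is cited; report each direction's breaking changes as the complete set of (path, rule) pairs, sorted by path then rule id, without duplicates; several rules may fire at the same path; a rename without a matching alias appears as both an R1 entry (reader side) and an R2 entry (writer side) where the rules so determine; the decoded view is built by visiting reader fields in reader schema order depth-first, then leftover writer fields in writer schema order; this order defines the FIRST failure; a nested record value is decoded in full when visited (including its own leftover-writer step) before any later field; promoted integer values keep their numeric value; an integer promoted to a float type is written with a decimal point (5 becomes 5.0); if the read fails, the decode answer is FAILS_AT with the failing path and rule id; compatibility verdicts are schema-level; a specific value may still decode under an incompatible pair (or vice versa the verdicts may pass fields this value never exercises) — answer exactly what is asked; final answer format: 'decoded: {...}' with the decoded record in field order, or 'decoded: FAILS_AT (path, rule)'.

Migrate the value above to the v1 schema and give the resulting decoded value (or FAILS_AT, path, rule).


in Invoice below, arrows point writer -> reader
migrating the Invoice value to v1:
  nickname := "omega"
  latitude := 1.5
  signature := 0xFF
  retries := 3
  balance := 10.0
  height := null (missing; optional => null)
  rating := 10.0
  => decoded: {"nickname": "omega", "latitude": 1.5, "signature": 0xFF, "retries": 3, "balance": 10.0, "height": null, "rating": 10.0}
the rest of the Invoice diff is inert for this question:
  added field verified to record Invoice: optional bool, tag 1 (in v2 it sits immediately before retries) -> affects the rule determinations only; this particular Invoice value decodes identically
  field height in record Invoice: tag 5 changed to 28 -> affects the rule determinations only; this particular Invoice value decodes identically

decoded: {"nickname": "omega", "latitude": 1.5, "signature": 0xFF, "retries": 3, "balance": 10.0, "height": null, "rating": 10.0}


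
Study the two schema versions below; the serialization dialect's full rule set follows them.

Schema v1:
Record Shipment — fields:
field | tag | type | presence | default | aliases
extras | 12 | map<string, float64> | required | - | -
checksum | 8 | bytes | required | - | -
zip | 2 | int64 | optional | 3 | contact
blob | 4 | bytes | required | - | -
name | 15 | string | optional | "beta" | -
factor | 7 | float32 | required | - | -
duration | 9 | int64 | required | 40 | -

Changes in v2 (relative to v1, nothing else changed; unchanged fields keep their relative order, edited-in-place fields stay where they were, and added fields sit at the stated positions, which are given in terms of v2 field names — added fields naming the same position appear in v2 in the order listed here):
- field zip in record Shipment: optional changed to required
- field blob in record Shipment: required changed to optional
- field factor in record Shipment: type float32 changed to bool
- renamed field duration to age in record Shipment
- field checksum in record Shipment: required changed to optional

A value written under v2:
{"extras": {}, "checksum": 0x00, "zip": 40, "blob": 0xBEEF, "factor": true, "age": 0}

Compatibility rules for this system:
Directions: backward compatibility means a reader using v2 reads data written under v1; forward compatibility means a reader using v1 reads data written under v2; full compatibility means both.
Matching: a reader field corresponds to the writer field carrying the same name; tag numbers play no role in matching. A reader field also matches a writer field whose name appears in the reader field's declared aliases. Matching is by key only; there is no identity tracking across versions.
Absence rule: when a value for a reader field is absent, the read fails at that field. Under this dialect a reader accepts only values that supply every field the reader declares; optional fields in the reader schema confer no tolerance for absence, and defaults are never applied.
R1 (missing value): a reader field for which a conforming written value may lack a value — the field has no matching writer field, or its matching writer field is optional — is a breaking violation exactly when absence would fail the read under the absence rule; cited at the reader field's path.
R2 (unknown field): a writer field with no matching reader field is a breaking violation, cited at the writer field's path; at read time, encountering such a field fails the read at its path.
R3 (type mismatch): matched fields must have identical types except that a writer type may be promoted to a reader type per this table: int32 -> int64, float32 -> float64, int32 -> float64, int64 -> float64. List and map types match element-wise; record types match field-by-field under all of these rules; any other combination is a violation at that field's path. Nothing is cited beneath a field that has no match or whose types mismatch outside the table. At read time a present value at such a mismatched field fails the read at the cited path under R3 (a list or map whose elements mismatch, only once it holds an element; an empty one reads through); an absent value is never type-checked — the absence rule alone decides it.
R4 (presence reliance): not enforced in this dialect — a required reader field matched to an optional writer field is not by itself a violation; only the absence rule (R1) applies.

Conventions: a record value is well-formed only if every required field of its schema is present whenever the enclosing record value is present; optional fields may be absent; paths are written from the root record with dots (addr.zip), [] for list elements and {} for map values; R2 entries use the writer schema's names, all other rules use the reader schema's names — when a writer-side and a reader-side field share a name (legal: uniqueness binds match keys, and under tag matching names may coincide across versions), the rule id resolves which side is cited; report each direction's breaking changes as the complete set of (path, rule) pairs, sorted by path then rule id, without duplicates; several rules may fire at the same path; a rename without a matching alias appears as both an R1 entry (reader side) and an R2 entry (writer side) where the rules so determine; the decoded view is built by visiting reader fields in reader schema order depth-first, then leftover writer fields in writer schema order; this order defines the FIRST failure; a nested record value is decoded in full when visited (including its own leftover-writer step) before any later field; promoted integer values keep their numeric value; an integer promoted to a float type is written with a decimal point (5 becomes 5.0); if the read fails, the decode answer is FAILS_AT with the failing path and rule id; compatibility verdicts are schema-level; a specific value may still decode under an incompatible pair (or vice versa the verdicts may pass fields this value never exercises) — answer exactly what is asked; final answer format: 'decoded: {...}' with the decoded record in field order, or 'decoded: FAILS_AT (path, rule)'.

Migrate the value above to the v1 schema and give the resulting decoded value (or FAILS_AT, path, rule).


in Shipment below, arrows point writer -> reader
migrating the Shipment value to v1:
  extras := {}
  checksum := 0x00
  zip := 40
  blob := 0xBEEF
  read fails at name under R1 (no fill)
  => FAILS_AT (name, R1)
ruling out the remaining Shipment differences:
  field zip in record Shipment: optional changed to required -> schema-level compatibility only; this Shipment value's decode is unchanged
  field blob in record Shipment: required changed to optional -> schema-level compatibility only; this Shipment value's decode is unchanged
  field factor in record Shipment: type float32 changed to bool -> schema-level compatibility only; this Shipment value's decode is unchanged
  renamed field duration to age in record Shipment -> schema-level compatibility only; this Shipment value's decode is unchanged
  field checksum in record Shipment: required changed to optional -> schema-level compatibility only; this Shipment value's decode is unchanged

decoded: FAILS_AT (name, R1)


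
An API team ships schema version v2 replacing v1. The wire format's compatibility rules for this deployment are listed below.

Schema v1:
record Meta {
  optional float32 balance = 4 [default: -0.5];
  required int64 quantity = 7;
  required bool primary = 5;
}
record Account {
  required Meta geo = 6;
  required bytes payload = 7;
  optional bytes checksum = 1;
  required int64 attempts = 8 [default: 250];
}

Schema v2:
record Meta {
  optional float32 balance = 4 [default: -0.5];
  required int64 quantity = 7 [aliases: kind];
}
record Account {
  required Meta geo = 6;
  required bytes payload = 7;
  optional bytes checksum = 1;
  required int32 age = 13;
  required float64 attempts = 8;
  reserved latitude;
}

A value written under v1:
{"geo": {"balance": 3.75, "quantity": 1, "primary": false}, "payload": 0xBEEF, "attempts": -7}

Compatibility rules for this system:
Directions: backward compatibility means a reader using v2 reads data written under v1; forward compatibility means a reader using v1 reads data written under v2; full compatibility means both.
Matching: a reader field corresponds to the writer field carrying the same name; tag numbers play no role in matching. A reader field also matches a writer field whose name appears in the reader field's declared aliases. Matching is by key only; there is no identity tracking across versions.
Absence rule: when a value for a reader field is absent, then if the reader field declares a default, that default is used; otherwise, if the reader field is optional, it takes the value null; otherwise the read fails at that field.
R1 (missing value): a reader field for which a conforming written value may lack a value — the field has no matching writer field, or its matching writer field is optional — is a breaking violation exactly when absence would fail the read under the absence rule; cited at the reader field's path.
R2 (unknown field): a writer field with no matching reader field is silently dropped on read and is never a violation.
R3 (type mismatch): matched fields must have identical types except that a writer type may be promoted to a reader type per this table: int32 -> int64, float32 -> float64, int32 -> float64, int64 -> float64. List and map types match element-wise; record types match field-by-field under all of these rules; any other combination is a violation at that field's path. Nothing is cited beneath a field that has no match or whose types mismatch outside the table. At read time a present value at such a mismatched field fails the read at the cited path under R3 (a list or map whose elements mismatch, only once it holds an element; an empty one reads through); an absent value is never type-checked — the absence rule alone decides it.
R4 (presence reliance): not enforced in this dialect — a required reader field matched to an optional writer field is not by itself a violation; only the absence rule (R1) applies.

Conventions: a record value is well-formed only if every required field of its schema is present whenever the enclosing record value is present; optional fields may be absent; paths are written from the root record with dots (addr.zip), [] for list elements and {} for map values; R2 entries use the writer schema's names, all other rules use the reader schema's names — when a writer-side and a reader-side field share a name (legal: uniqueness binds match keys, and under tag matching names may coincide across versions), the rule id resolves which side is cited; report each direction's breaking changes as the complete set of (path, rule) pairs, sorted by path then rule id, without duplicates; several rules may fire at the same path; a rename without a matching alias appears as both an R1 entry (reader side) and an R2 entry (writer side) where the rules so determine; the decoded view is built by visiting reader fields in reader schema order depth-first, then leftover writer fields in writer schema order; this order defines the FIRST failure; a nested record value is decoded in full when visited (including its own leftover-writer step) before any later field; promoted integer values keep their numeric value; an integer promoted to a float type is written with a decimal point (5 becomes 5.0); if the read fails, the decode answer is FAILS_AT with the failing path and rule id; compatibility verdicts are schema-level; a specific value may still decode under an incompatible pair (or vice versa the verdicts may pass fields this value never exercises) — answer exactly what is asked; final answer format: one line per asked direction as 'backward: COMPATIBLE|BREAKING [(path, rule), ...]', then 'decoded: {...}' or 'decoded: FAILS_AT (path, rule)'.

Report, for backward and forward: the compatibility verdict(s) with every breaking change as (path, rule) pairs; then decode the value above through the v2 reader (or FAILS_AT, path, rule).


each type pair in Account: writer, then reader
backward pass over Account, reader schema v2, writer schema v1:
  writer required, Meta -> Meta: reader geo maps from writer geo
  writer required, bytes -> bytes: reader payload maps from writer payload
  writer optional, bytes -> bytes: reader checksum maps from writer checksum
  age has no writer counterpart
  writer required, int64 -> float64: reader attempts maps from writer attempts
  writer optional, float32 -> float32: reader geo.balance maps from writer geo.balance
  writer required, int64 -> int64: reader geo.quantity maps from writer geo.quantity
  leftover writer field: geo.primary
  breaking: (age, R1)
  backward on Account therefore BREAKING (1)
forward pass over Account, reader schema v1, writer schema v2:
  writer required, Meta -> Meta: reader geo maps from writer geo
  writer required, bytes -> bytes: reader payload maps from writer payload
  writer optional, bytes -> bytes: reader checksum maps from writer checksum
  writer required, float64 -> int64: reader attempts maps from writer attempts
  leftover writer field: age
  writer optional, float32 -> float32: reader geo.balance maps from writer geo.balance
  writer required, int64 -> int64: reader geo.quantity maps from writer geo.quantity
  geo.primary has no writer counterpart
  breaking: (attempts, R3)
  breaking: (geo.primary, R1)
  forward on Account therefore BREAKING (2)
decoding the Account value with the v2 reader:
  geo.balance := 3.75
  geo.quantity := 1
  writer geo.primary: unknown -> dropped
  payload := 0xBEEF
  checksum := null (absent, optional -> null)
  read fails at age under R1 (no fill)
  => FAILS_AT (age, R1)

backward: BREAKING [(age, R1)]; forward: BREAKING [(attempts, R3), (geo.primary, R1)]; decoded: FAILS_AT (age, R1)
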